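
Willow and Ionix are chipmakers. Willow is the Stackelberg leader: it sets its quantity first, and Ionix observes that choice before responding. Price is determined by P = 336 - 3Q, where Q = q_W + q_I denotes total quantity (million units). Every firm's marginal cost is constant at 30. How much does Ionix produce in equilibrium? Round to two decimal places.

25.50

The follower Ionix best-responds to any q_W: π_I = (336 - 3Q)q_I - 30q_I.
∂π_I/∂q_I = 306 - 3q_W - 6q_I = 0 gives the reaction function q_I = (306 - 3q_W)/6.
The leader anticipates this reaction. Substituting into P = 336 - 3Q gives P = 183 - (3/2)q_W, so π_W = (183 - (3/2)q_W)q_W - 30q_W.
The leader's first-order condition 153 - 3q_W = 0 yields q_W = 51.
Then q_I = (306 - 3·51)/6 = 51/2.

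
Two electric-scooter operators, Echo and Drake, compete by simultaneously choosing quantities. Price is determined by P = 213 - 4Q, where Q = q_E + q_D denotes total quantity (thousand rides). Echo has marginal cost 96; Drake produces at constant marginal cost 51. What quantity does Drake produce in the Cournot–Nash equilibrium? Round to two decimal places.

17.25

Echo's profit: π_E = (213 - 4Q)q_E - (96q_E). Setting ∂π_E/∂q_E = 0: 117 - 8q_E - 4(q_D) = 0.
Drake's first-order condition: 162 - 8q_D - 4(q_E) = 0.
So q_E = (117 - 4q_D)/8 and q_D = (162 - 4q_E)/8.
Solving the pair: q_E = 6, q_D = 69/4.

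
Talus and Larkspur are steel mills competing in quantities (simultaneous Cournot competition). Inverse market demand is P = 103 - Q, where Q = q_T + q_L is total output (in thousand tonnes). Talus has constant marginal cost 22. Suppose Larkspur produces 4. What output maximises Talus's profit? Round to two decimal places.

With the rival's output fixed at 4, Talus's profit is π_T = (103 - 4 - q_T)q_T - (22q_T) = (99 - q_T)q_T - (22q_T).
∂π_T/∂q_T = 77 - 2q_T = 0, so q_T = 77/2.

38.50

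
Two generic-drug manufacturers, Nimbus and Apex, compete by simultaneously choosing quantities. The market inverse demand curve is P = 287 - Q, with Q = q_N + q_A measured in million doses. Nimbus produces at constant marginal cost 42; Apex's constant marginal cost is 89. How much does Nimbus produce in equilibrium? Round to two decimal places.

97.33

Nimbus's profit: π_N = (287 - Q)q_N - (42q_N). Setting ∂π_N/∂q_N = 0: 245 - 2q_N - (q_A) = 0.
Apex's first-order condition: 198 - 2q_A - (q_N) = 0.
Best responses: q_N = (245 - q_A)/2, q_A = (198 - q_N)/2.
Substituting one into the other gives q_N = 292/3 and q_A = 151/3.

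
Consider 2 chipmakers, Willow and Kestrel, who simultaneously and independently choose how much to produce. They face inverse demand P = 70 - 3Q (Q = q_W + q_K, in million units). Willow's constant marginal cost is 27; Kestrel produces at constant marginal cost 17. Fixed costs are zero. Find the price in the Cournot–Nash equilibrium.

38

Willow's profit: π_W = (70 - 3Q)q_W - (27q_W). Setting ∂π_W/∂q_W = 0: 43 - 6q_W - 3(q_K) = 0.
Kestrel's profit: π_K = (70 - 3Q)q_K - (17q_K). Setting ∂π_K/∂q_K = 0: 53 - 6q_K - 3(q_W) = 0.
Rearranging gives the reaction functions q_W = (43 - 3q_K)/6 and q_K = (53 - 3q_W)/6.
Substituting one into the other gives q_W = 11/3 and q_K = 7.
Total output Q = 32/3, so price P = 70 - 3·(32/3) = 38.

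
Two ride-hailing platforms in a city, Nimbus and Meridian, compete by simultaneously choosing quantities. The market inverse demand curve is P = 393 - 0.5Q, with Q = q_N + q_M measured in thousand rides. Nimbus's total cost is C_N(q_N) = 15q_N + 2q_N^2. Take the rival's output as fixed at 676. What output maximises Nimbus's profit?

8

With the rival's output fixed at 676, Nimbus's profit is π_N = (393 - (1/2)·676 - (1/2)q_N)q_N - (15q_N + 2q_N²) = (55 - (1/2)q_N)q_N - (15q_N + 2q_N²).
∂π_N/∂q_N = 40 - 5q_N = 0, so q_N = 8.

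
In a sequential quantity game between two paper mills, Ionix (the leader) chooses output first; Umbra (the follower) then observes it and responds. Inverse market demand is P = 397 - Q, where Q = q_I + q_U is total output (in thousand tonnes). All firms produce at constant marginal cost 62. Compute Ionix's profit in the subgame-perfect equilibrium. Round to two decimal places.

14028.13

The follower Umbra best-responds to any q_I: π_U = (397 - Q)q_U - 62q_U.
∂π_U/∂q_U = 335 - q_I - 2q_U = 0 gives the reaction function q_U = (335 - q_I)/2.
Ionix substitutes q_U(q_I) into its own profit: π_I = q_I(397 - q_I - (335 - q_I)/2) - 62q_I = (459/2 - (1/2)q_I)q_I - 62q_I.
Maximising: ∂π_I/∂q_I = 335/2 - q_I = 0, giving q_I = 335/2.
Then q_U = (335 - 335/2)/2 = 335/4.
Price P = 397 - 1005/4 = 583/4.
Ionix's profit: (583/4 - 62)·(335/2) = 14028.1250.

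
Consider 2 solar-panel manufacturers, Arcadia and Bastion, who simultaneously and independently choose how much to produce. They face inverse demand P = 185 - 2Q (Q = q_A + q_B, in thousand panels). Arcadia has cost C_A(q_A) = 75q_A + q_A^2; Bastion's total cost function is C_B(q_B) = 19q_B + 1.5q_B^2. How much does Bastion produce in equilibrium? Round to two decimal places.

Arcadia's profit: π_A = (185 - 2Q)q_A - (75q_A + q_A²). Setting ∂π_A/∂q_A = 0: 110 - 6q_A - 2(q_B) = 0.
Bastion's profit: π_B = (185 - 2Q)q_B - (19q_B + (3/2)q_B²). Setting ∂π_B/∂q_B = 0: 166 - 7q_B - 2(q_A) = 0.
Rearranging gives the reaction functions q_A = (110 - 2q_B)/6 and q_B = (166 - 2q_A)/7.
Substituting one into the other gives q_A = 219/19 and q_B = 388/19.

20.42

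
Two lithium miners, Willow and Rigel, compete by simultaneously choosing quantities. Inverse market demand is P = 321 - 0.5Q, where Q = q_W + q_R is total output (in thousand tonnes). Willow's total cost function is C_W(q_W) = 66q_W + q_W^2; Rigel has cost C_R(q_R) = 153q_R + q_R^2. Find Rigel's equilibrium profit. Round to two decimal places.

2777.19

Willow's profit: π_W = (321 - 0.5Q)q_W - (66q_W + q_W²). Setting ∂π_W/∂q_W = 0: 255 - 3q_W - (1/2)(q_R) = 0.
Rigel's profit: π_R = (321 - 0.5Q)q_R - (153q_R + q_R²). Setting ∂π_R/∂q_R = 0: 168 - 3q_R - (1/2)(q_W) = 0.
So q_W = (255 - (1/2)q_R)/3 and q_R = (168 - (1/2)q_W)/3.
Substituting one into the other gives q_W = 77.8286 and q_R = 1506/35.
Price P = 321 - (1/2)·(846/7) = 1824/7.
Rigel's profit: (1824/7)·(1506/35) - 153·(1506/35) - (1506/35)² = 2777.1869.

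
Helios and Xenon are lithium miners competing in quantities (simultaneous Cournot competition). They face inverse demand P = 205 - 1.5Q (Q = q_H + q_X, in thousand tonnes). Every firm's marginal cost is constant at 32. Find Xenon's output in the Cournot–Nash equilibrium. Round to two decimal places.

38.44

Each firm earns π_i = (205 - 1.5Q)q_i - 32q_i.
First-order condition (treating rivals' output as given): 173 - 3q_i - (3/2)q_j = 0.
With identical firms every q_j equals q_i, so q_j = q_i and 173 = (9/2)q_i, giving q_i = 346/9.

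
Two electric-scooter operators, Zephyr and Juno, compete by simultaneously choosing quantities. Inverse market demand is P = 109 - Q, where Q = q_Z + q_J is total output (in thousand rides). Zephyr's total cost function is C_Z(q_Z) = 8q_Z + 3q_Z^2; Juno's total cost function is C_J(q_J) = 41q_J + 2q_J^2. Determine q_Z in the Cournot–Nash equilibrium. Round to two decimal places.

Zephyr's profit: π_Z = (109 - Q)q_Z - (8q_Z + 3q_Z²). Setting ∂π_Z/∂q_Z = 0: 101 - 8q_Z - (q_J) = 0.
Juno's profit: π_J = (109 - Q)q_J - (41q_J + 2q_J²). Setting ∂π_J/∂q_J = 0: 68 - 6q_J - (q_Z) = 0.
Rearranging gives the reaction functions q_Z = (101 - q_J)/8 and q_J = (68 - q_Z)/6.
Solving the pair: q_Z = 538/47, q_J = 443/47.

11.45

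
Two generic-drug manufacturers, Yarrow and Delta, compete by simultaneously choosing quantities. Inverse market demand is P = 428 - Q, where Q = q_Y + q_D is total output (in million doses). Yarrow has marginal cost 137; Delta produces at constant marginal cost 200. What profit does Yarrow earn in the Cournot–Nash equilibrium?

13924

Yarrow's profit: π_Y = (428 - Q)q_Y - (137q_Y). Setting ∂π_Y/∂q_Y = 0: 291 - 2q_Y - (q_D) = 0.
Delta's first-order condition: 228 - 2q_D - (q_Y) = 0.
Rearranging gives the reaction functions q_Y = (291 - q_D)/2 and q_D = (228 - q_Y)/2.
Solving the pair: q_Y = 118, q_D = 55.
Price P = 428 - 173 = 255.
Yarrow's profit: (255 - 137)·118 = 13924.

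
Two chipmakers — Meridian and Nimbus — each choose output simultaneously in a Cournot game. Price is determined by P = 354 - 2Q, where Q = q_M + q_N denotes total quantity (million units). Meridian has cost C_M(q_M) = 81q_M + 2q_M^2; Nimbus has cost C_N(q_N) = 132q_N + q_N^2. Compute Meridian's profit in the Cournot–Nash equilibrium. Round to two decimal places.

Meridian's profit: π_M = (354 - 2Q)q_M - (81q_M + 2q_M²). Setting ∂π_M/∂q_M = 0: 273 - 8q_M - 2(q_N) = 0.
Nimbus's profit: π_N = (354 - 2Q)q_N - (132q_N + q_N²). Setting ∂π_N/∂q_N = 0: 222 - 6q_N - 2(q_M) = 0.
So q_M = (273 - 2q_N)/8 and q_N = (222 - 2q_M)/6.
Solving the pair: q_M = 597/22, q_N = 615/22.
Price P = 354 - 2·(606/11) = 243.8182.
Meridian's profit: 243.8182·(597/22) - 81·(597/22) - 2(597/22)² = 2945.5289.

2945.53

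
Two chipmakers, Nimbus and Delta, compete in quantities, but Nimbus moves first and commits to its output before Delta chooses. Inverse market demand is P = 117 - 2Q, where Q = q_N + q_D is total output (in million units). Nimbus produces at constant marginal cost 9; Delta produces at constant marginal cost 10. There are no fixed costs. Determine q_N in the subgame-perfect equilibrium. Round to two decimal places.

The follower Delta best-responds to any q_N: π_D = (117 - 2Q)q_D - 10q_D.
Follower FOC: 107 - 2q_N - 4q_D = 0, so q_D(q_N) = (107 - 2q_N)/4.
Nimbus substitutes q_D(q_N) into its own profit: π_N = q_N(117 - 2q_N - (107 - 2q_N)/2) - 9q_N = (127/2 - q_N)q_N - 9q_N.
Leader FOC: 109/2 - 2q_N = 0, so q_N = 109/4.
Then q_D = (107 - 2·(109/4))/4 = 105/8.

27.25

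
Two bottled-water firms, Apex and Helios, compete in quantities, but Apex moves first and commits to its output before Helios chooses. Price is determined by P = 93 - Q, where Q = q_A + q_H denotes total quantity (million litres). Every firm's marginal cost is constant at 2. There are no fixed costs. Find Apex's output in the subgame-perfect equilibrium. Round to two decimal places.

The follower Helios best-responds to any q_A: π_H = (93 - Q)q_H - 2q_H.
Setting the follower's marginal profit to zero, 91 - q_A - 2q_H = 0, i.e. q_H = (91 - q_A)/2.
The leader anticipates this reaction. Substituting into P = 93 - Q gives P = 95/2 - (1/2)q_A, so π_A = (95/2 - (1/2)q_A)q_A - 2q_A.
Maximising: ∂π_A/∂q_A = 91/2 - q_A = 0, giving q_A = 91/2.
Then q_H = (91 - 91/2)/2 = 91/4.

45.50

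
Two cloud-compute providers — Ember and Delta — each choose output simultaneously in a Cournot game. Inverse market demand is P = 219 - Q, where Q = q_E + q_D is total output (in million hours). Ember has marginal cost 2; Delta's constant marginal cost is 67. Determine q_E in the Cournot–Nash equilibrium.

94

Ember's profit: π_E = (219 - Q)q_E - (2q_E). Setting ∂π_E/∂q_E = 0: 217 - 2q_E - (q_D) = 0.
Delta's first-order condition: 152 - 2q_D - (q_E) = 0.
Rearranging gives the reaction functions q_E = (217 - q_D)/2 and q_D = (152 - q_E)/2.
Substituting one into the other gives q_E = 94 and q_D = 29.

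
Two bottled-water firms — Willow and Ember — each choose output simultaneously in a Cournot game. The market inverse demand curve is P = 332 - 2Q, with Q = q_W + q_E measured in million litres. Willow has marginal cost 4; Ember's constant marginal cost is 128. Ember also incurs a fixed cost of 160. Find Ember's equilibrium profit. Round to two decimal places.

Willow's profit: π_W = (332 - 2Q)q_W - (4q_W). Setting ∂π_W/∂q_W = 0: 328 - 4q_W - 2(q_E) = 0.
Ember's first-order condition: 204 - 4q_E - 2(q_W) = 0.
Best responses: q_W = (328 - 2q_E)/4, q_E = (204 - 2q_W)/4.
Substituting one into the other gives q_W = 226/3 and q_E = 40/3.
Price P = 332 - 2·(266/3) = 464/3.
Ember's profit: (464/3 - 128)·(40/3) - 160 = 1760/9.

195.56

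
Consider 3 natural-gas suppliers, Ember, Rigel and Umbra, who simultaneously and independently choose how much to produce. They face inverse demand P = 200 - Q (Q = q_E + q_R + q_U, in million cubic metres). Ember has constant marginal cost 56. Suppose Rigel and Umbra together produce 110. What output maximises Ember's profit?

17

With rivals' combined output fixed at 110, Ember's profit is π_E = (200 - 110 - q_E)q_E - (56q_E) = (90 - q_E)q_E - (56q_E).
∂π_E/∂q_E = 34 - 2q_E = 0, so q_E = 17.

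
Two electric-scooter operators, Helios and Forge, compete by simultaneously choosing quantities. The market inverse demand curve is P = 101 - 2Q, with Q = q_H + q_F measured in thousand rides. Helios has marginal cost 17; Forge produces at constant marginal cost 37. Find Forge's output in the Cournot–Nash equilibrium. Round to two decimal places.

Helios's profit: π_H = (101 - 2Q)q_H - (17q_H). Setting ∂π_H/∂q_H = 0: 84 - 4q_H - 2(q_F) = 0.
Forge's first-order condition: 64 - 4q_F - 2(q_H) = 0.
So q_H = (84 - 2q_F)/4 and q_F = (64 - 2q_H)/4.
Substituting one into the other gives q_H = 52/3 and q_F = 22/3.

7.33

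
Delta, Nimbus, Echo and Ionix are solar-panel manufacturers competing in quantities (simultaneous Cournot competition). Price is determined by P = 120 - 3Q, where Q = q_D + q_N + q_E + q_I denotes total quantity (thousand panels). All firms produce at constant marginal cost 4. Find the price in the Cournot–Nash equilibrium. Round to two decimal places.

27.20

A representative firm's profit is π_i = q_i(120 - 3Q) - 4q_i.
First-order condition (treating rivals' output as given): 116 - 6q_i - 3·Σ_{j≠i} q_j = 0.
With identical firms every q_j equals q_i, so Σ_{j≠i} q_j = 3q_i and 116 = 15q_i, giving q_i = 116/15.
Total output Q = 464/15, so price P = 120 - 3·(464/15) = 136/5.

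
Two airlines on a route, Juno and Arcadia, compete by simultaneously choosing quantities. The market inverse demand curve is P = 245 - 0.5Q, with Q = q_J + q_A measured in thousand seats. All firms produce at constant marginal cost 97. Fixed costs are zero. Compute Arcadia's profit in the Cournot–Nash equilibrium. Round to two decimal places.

4867.56

Each firm earns π_i = (245 - 0.5Q)q_i - 97q_i.
First-order condition (treating rivals' output as given): 148 - q_i - (1/2)q_j = 0.
By symmetry each firm produces the same amount; substituting q_j = q_i yields q_i = 148/(3/2) = 296/3.
Price P = 245 - (1/2)·(592/3) = 439/3.
Arcadia's profit: (439/3 - 97)·(296/3) = 4867.5556.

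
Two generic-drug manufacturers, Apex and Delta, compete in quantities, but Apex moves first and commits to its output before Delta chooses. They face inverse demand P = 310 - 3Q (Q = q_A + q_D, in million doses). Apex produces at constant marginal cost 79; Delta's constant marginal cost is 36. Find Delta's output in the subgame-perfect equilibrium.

The follower Delta best-responds to any q_A: π_D = (310 - 3Q)q_D - 36q_D.
∂π_D/∂q_D = 274 - 3q_A - 6q_D = 0 gives the reaction function q_D = (274 - 3q_A)/6.
The leader anticipates this reaction. Substituting into P = 310 - 3Q gives P = 173 - (3/2)q_A, so π_A = (173 - (3/2)q_A)q_A - 79q_A.
The leader's first-order condition 94 - 3q_A = 0 yields q_A = 94/3.
Then q_D = (274 - 3·(94/3))/6 = 30.

30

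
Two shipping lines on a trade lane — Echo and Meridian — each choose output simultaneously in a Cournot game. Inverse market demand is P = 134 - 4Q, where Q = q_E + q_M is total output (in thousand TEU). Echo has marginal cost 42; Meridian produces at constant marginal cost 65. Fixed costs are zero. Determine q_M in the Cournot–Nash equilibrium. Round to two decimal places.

3.83

Echo's profit: π_E = (134 - 4Q)q_E - (42q_E). Setting ∂π_E/∂q_E = 0: 92 - 8q_E - 4(q_M) = 0.
Meridian's profit: π_M = (134 - 4Q)q_M - (65q_M). Setting ∂π_M/∂q_M = 0: 69 - 8q_M - 4(q_E) = 0.
Rearranging gives the reaction functions q_E = (92 - 4q_M)/8 and q_M = (69 - 4q_E)/8.
Solving the pair: q_E = 115/12, q_M = 23/6.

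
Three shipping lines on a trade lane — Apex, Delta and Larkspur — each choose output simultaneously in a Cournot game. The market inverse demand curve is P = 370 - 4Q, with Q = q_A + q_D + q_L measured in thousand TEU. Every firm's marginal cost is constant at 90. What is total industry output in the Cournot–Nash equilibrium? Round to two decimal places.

52.50

A representative firm's profit is π_i = q_i(370 - 4Q) - 90q_i.
First-order condition (treating rivals' output as given): 280 - 8q_i - 4·Σ_{j≠i} q_j = 0.
With identical firms every q_j equals q_i, so Σ_{j≠i} q_j = 2q_i and 280 = 16q_i, giving q_i = 35/2.
Total output Q = 35/2 + 35/2 + 35/2 = 105/2.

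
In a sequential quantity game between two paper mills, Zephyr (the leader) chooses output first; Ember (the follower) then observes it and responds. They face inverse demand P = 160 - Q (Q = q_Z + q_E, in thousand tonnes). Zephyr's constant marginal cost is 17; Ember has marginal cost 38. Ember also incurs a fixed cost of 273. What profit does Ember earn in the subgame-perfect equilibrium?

Solve by backward induction. Given q_Z, the follower Ember maximises π_E = (160 - q_Z - q_E)q_E - 38q_E.
∂π_E/∂q_E = 122 - q_Z - 2q_E = 0 gives the reaction function q_E = (122 - q_Z)/2.
Zephyr substitutes q_E(q_Z) into its own profit: π_Z = q_Z(160 - q_Z - (122 - q_Z)/2) - 17q_Z = (99 - (1/2)q_Z)q_Z - 17q_Z.
The leader's first-order condition 82 - q_Z = 0 yields q_Z = 82.
Then q_E = (122 - 82)/2 = 20.
Price P = 160 - 102 = 58.
Ember's profit: (58 - 38)·20 - 273 = 127.

127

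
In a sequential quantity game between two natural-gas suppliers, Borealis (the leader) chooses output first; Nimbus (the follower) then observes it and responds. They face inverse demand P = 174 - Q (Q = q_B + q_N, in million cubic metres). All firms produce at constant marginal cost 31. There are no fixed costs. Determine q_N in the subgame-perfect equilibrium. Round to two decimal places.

Solve by backward induction. Given q_B, the follower Nimbus maximises π_N = (174 - q_B - q_N)q_N - 31q_N.
Setting the follower's marginal profit to zero, 143 - q_B - 2q_N = 0, i.e. q_N = (143 - q_B)/2.
The leader anticipates this reaction. Substituting into P = 174 - Q gives P = 205/2 - (1/2)q_B, so π_B = (205/2 - (1/2)q_B)q_B - 31q_B.
Maximising: ∂π_B/∂q_B = 143/2 - q_B = 0, giving q_B = 143/2.
Then q_N = (143 - 143/2)/2 = 143/4.

35.75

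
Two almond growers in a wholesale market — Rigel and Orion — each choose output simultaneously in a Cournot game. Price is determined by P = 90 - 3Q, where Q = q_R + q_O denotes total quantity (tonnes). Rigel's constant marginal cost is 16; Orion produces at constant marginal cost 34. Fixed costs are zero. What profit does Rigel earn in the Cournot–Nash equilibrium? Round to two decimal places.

Rigel's profit: π_R = (90 - 3Q)q_R - (16q_R). Setting ∂π_R/∂q_R = 0: 74 - 6q_R - 3(q_O) = 0.
Orion's profit: π_O = (90 - 3Q)q_O - (34q_O). Setting ∂π_O/∂q_O = 0: 56 - 6q_O - 3(q_R) = 0.
So q_R = (74 - 3q_O)/6 and q_O = (56 - 3q_R)/6.
Substituting one into the other gives q_R = 92/9 and q_O = 38/9.
Price P = 90 - 3·(130/9) = 140/3.
Rigel's profit: (140/3 - 16)·(92/9) = 313.4815.

313.48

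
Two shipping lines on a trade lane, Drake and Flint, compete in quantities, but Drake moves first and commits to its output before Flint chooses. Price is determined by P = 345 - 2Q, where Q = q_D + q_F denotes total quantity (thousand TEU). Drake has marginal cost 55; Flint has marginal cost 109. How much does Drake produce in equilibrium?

86

The follower Flint best-responds to any q_D: π_F = (345 - 2Q)q_F - 109q_F.
Setting the follower's marginal profit to zero, 236 - 2q_D - 4q_F = 0, i.e. q_F = (236 - 2q_D)/4.
The leader anticipates this reaction. Substituting into P = 345 - 2Q gives P = 227 - q_D, so π_D = (227 - q_D)q_D - 55q_D.
The leader's first-order condition 172 - 2q_D = 0 yields q_D = 86.
Then q_F = (236 - 2·86)/4 = 16.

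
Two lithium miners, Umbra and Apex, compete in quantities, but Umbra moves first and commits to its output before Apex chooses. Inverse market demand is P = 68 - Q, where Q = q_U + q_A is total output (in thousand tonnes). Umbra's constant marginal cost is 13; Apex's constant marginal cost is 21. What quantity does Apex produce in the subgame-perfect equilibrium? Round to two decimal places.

The follower Apex best-responds to any q_U: π_A = (68 - Q)q_A - 21q_A.
Follower FOC: 47 - q_U - 2q_A = 0, so q_A(q_U) = (47 - q_U)/2.
Umbra substitutes q_A(q_U) into its own profit: π_U = q_U(68 - q_U - (47 - q_U)/2) - 13q_U = (89/2 - (1/2)q_U)q_U - 13q_U.
The leader's first-order condition 63/2 - q_U = 0 yields q_U = 63/2.
Then q_A = (47 - 63/2)/2 = 31/4.

7.75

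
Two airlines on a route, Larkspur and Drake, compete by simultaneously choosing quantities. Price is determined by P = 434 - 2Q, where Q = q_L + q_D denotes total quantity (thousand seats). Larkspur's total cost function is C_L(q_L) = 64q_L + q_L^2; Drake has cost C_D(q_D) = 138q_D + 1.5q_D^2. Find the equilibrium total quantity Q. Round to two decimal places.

Larkspur's profit: π_L = (434 - 2Q)q_L - (64q_L + q_L²). Setting ∂π_L/∂q_L = 0: 370 - 6q_L - 2(q_D) = 0.
Drake's first-order condition: 296 - 7q_D - 2(q_L) = 0.
Best responses: q_L = (370 - 2q_D)/6, q_D = (296 - 2q_L)/7.
Substituting one into the other gives q_L = 999/19 and q_D = 518/19.
Total output Q = 999/19 + 518/19 = 1517/19.

79.84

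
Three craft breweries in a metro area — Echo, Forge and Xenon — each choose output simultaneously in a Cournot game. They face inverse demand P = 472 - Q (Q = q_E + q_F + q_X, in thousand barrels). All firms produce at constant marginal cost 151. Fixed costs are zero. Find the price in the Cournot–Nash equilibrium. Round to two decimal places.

Each firm earns π_i = (472 - Q)q_i - 151q_i.
Setting ∂π_i/∂q_i = 0 with rivals' quantities fixed: 321 - 2q_i - Σ_{j≠i} q_j = 0.
By symmetry each firm produces the same amount; substituting Σ_{j≠i} q_j = 2q_i yields q_i = 321/4.
Total output Q = 963/4, so price P = 472 - 963/4 = 925/4.

231.25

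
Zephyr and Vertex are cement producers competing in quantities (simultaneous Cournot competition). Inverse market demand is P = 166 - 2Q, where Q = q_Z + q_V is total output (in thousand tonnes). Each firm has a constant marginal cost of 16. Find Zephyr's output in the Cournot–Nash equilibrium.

25

A representative firm's profit is π_i = q_i(166 - 2Q) - 16q_i.
Setting ∂π_i/∂q_i = 0 with rivals' quantities fixed: 150 - 4q_i - 2q_j = 0.
With identical firms every q_j equals q_i, so q_j = q_i and 150 = 6q_i, giving q_i = 25.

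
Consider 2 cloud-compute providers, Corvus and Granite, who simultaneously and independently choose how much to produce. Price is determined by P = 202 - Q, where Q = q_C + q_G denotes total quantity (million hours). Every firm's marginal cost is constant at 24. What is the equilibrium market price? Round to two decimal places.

A representative firm's profit is π_i = q_i(202 - Q) - 24q_i.
Setting ∂π_i/∂q_i = 0 with rivals' quantities fixed: 178 - 2q_i - q_j = 0.
By symmetry each firm produces the same amount; substituting q_j = q_i yields q_i = 178/3.
Total output Q = 356/3, so price P = 202 - 356/3 = 250/3.

83.33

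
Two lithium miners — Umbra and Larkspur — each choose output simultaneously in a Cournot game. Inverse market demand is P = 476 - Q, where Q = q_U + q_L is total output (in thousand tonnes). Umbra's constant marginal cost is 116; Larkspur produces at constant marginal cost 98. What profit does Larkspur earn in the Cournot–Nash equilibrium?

17424

Umbra's profit: π_U = (476 - Q)q_U - (116q_U). Setting ∂π_U/∂q_U = 0: 360 - 2q_U - (q_L) = 0.
Larkspur's first-order condition: 378 - 2q_L - (q_U) = 0.
Rearranging gives the reaction functions q_U = (360 - q_L)/2 and q_L = (378 - q_U)/2.
Solving the pair: q_U = 114, q_L = 132.
Price P = 476 - 246 = 230.
Larkspur's profit: (230 - 98)·132 = 17424.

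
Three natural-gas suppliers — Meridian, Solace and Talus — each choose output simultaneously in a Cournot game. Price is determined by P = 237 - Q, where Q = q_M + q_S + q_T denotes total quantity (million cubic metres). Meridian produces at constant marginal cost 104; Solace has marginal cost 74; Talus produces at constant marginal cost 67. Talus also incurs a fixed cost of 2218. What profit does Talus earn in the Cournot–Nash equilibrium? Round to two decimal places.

644.25

Meridian's profit: π_M = (237 - Q)q_M - (104q_M). Setting ∂π_M/∂q_M = 0: 133 - 2q_M - (q_S + q_T) = 0.
Solace's profit: π_S = (237 - Q)q_S - (74q_S). Setting ∂π_S/∂q_S = 0: 163 - 2q_S - (q_M + q_T) = 0.
Talus's profit: π_T = (237 - Q)q_T - (67q_T). Setting ∂π_T/∂q_T = 0: 170 - 2q_T - (q_M + q_S) = 0.
Adding the 3 conditions: 466 − 2Q − 2Q = 0, i.e. Q = 233/2.
Back-substituting: q_M = (133 − 233/2) = 33/2, q_S = (163 − 233/2) = 93/2, q_T = (170 − 233/2) = 107/2.
Price P = 237 - 233/2 = 241/2.
Talus's profit: (241/2 - 67)·(107/2) - 2218 = 644.2500.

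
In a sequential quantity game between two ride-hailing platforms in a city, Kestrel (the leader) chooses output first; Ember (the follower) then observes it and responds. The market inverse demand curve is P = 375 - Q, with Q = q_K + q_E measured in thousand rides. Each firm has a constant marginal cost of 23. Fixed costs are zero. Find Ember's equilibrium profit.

7744

The follower Ember best-responds to any q_K: π_E = (375 - Q)q_E - 23q_E.
Setting the follower's marginal profit to zero, 352 - q_K - 2q_E = 0, i.e. q_E = (352 - q_K)/2.
The leader anticipates this reaction. Substituting into P = 375 - Q gives P = 199 - (1/2)q_K, so π_K = (199 - (1/2)q_K)q_K - 23q_K.
Leader FOC: 176 - q_K = 0, so q_K = 176.
Then q_E = (352 - 176)/2 = 88.
Price P = 375 - 264 = 111.
Ember's profit: (111 - 23)·88 = 7744.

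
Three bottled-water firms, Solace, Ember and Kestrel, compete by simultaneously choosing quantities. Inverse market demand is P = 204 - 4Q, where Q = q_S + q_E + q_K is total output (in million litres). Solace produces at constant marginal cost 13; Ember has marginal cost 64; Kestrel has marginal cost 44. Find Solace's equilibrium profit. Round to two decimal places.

1164.52

Solace's profit: π_S = (204 - 4Q)q_S - (13q_S). Setting ∂π_S/∂q_S = 0: 191 - 8q_S - 4(q_E + q_K) = 0.
Ember's first-order condition: 140 - 8q_E - 4(q_S + q_K) = 0.
Kestrel's profit: π_K = (204 - 4Q)q_K - (44q_K). Setting ∂π_K/∂q_K = 0: 160 - 8q_K - 4(q_S + q_E) = 0.
Adding the 3 conditions: 491 − 8Q − 8Q = 0, i.e. Q = 491/16.
Back-substituting: q_S = (191 − 491/4)/4 = 273/16, q_E = (140 − 491/4)/4 = 69/16, q_K = (160 − 491/4)/4 = 149/16.
Price P = 204 - 4·(491/16) = 325/4.
Solace's profit: (325/4 - 13)·(273/16) = 1164.5156.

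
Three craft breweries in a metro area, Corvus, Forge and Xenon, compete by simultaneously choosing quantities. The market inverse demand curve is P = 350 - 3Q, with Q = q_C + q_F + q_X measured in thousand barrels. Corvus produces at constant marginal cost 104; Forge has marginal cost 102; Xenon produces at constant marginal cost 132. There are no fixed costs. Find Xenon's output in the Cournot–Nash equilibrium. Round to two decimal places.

Corvus's profit: π_C = (350 - 3Q)q_C - (104q_C). Setting ∂π_C/∂q_C = 0: 246 - 6q_C - 3(q_F + q_X) = 0.
Forge's profit: π_F = (350 - 3Q)q_F - (102q_F). Setting ∂π_F/∂q_F = 0: 248 - 6q_F - 3(q_C + q_X) = 0.
Xenon's profit: π_X = (350 - 3Q)q_X - (132q_X). Setting ∂π_X/∂q_X = 0: 218 - 6q_X - 3(q_C + q_F) = 0.
Adding the 3 first-order conditions: 712 − 12Q = 0, so Q = 178/3.
Back-substituting: q_C = (246 − 178)/3 = 68/3, q_F = (248 − 178)/3 = 70/3, q_X = (218 − 178)/3 = 40/3.

13.33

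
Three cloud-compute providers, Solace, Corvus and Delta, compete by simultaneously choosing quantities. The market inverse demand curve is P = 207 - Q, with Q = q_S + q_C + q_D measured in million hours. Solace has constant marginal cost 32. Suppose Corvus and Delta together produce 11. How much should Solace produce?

With rivals' combined output fixed at 11, Solace's profit is π_S = (207 - 11 - q_S)q_S - (32q_S) = (196 - q_S)q_S - (32q_S).
∂π_S/∂q_S = 164 - 2q_S = 0, so q_S = 82.

82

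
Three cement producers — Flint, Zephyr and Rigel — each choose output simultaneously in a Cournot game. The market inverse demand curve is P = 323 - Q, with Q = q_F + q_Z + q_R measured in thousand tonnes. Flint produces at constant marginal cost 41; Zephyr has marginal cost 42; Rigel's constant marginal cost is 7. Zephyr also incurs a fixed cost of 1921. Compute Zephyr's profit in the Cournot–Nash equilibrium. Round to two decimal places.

1830.56

Flint's profit: π_F = (323 - Q)q_F - (41q_F). Setting ∂π_F/∂q_F = 0: 282 - 2q_F - (q_Z + q_R) = 0.
Zephyr's profit: π_Z = (323 - Q)q_Z - (42q_Z). Setting ∂π_Z/∂q_Z = 0: 281 - 2q_Z - (q_F + q_R) = 0.
Rigel's profit: π_R = (323 - Q)q_R - (7q_R). Setting ∂π_R/∂q_R = 0: 316 - 2q_R - (q_F + q_Z) = 0.
Summing all 3 equations gives 879 − 4Q = 0, hence Q = 879/4.
Back-substituting: q_F = (282 − 879/4) = 249/4, q_Z = (281 − 879/4) = 245/4, q_R = (316 − 879/4) = 385/4.
Price P = 323 - 879/4 = 413/4.
Zephyr's profit: (413/4 - 42)·(245/4) - 1921 = 1830.5625.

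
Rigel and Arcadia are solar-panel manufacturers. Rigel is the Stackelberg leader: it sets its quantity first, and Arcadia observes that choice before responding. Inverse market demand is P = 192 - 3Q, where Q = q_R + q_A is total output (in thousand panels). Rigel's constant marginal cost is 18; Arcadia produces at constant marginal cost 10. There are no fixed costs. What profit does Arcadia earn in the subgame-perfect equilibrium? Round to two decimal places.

Solve by backward induction. Given q_R, the follower Arcadia maximises π_A = (192 - 3q_R - 3q_A)q_A - 10q_A.
∂π_A/∂q_A = 182 - 3q_R - 6q_A = 0 gives the reaction function q_A = (182 - 3q_R)/6.
Rigel substitutes q_A(q_R) into its own profit: π_R = q_R(192 - 3q_R - (182 - 3q_R)/2) - 18q_R = (101 - (3/2)q_R)q_R - 18q_R.
Maximising: ∂π_R/∂q_R = 83 - 3q_R = 0, giving q_R = 83/3.
Then q_A = (182 - 3·(83/3))/6 = 33/2.
Price P = 192 - 3·(265/6) = 119/2.
Arcadia's profit: (119/2 - 10)·(33/2) = 816.7500.

816.75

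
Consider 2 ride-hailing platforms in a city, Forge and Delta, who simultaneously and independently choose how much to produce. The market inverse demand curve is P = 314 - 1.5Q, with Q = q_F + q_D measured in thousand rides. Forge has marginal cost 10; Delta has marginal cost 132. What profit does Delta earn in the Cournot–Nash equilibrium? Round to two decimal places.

Forge's profit: π_F = (314 - 1.5Q)q_F - (10q_F). Setting ∂π_F/∂q_F = 0: 304 - 3q_F - (3/2)(q_D) = 0.
Delta's first-order condition: 182 - 3q_D - (3/2)(q_F) = 0.
So q_F = (304 - (3/2)q_D)/3 and q_D = (182 - (3/2)q_F)/3.
Solving the pair: q_F = 284/3, q_D = 40/3.
Price P = 314 - (3/2)·108 = 152.
Delta's profit: (152 - 132)·(40/3) = 800/3.

266.67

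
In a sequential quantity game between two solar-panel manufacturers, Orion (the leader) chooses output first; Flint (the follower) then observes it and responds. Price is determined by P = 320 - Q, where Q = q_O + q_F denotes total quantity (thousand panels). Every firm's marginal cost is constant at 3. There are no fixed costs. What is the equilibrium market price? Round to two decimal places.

The follower Flint best-responds to any q_O: π_F = (320 - Q)q_F - 3q_F.
Follower FOC: 317 - q_O - 2q_F = 0, so q_F(q_O) = (317 - q_O)/2.
The leader anticipates this reaction. Substituting into P = 320 - Q gives P = 323/2 - (1/2)q_O, so π_O = (323/2 - (1/2)q_O)q_O - 3q_O.
Maximising: ∂π_O/∂q_O = 317/2 - q_O = 0, giving q_O = 317/2.
Then q_F = (317 - 317/2)/2 = 317/4.
Total output Q = 951/4, so price P = 320 - 951/4 = 329/4.

82.25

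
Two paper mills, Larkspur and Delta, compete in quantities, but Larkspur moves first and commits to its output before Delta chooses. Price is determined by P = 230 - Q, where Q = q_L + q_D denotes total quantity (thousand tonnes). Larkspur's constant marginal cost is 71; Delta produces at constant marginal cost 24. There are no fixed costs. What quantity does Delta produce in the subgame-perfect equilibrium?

75

Solve by backward induction. Given q_L, the follower Delta maximises π_D = (230 - q_L - q_D)q_D - 24q_D.
Follower FOC: 206 - q_L - 2q_D = 0, so q_D(q_L) = (206 - q_L)/2.
Larkspur substitutes q_D(q_L) into its own profit: π_L = q_L(230 - q_L - (206 - q_L)/2) - 71q_L = (127 - (1/2)q_L)q_L - 71q_L.
The leader's first-order condition 56 - q_L = 0 yields q_L = 56.
Then q_D = (206 - 56)/2 = 75.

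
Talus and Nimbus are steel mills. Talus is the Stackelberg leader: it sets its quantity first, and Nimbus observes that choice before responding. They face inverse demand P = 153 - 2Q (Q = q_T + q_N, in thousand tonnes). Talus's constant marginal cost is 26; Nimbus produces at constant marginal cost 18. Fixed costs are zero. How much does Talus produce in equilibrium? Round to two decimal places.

The follower Nimbus best-responds to any q_T: π_N = (153 - 2Q)q_N - 18q_N.
Setting the follower's marginal profit to zero, 135 - 2q_T - 4q_N = 0, i.e. q_N = (135 - 2q_T)/4.
The leader anticipates this reaction. Substituting into P = 153 - 2Q gives P = 171/2 - q_T, so π_T = (171/2 - q_T)q_T - 26q_T.
The leader's first-order condition 119/2 - 2q_T = 0 yields q_T = 119/4.
Then q_N = (135 - 2·(119/4))/4 = 151/8.

29.75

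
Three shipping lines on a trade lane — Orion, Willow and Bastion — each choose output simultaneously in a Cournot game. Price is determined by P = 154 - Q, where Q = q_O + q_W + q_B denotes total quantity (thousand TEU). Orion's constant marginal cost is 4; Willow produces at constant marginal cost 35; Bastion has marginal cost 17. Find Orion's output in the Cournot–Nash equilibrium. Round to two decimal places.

48.50

Orion's profit: π_O = (154 - Q)q_O - (4q_O). Setting ∂π_O/∂q_O = 0: 150 - 2q_O - (q_W + q_B) = 0.
Willow's profit: π_W = (154 - Q)q_W - (35q_W). Setting ∂π_W/∂q_W = 0: 119 - 2q_W - (q_O + q_B) = 0.
Bastion's first-order condition: 137 - 2q_B - (q_O + q_W) = 0.
Summing all 3 equations gives 406 − 4Q = 0, hence Q = 203/2.
Back-substituting: q_O = (150 − 203/2) = 97/2, q_W = (119 − 203/2) = 35/2, q_B = (137 − 203/2) = 71/2.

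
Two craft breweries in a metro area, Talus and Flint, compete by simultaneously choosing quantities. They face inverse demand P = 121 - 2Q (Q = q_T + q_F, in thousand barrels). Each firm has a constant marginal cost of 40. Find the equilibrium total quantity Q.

27

Each firm earns π_i = (121 - 2Q)q_i - 40q_i.
First-order condition (treating rivals' output as given): 81 - 4q_i - 2q_j = 0.
With identical firms every q_j equals q_i, so q_j = q_i and 81 = 6q_i, giving q_i = 27/2.
Total output Q = 27/2 + 27/2 = 27.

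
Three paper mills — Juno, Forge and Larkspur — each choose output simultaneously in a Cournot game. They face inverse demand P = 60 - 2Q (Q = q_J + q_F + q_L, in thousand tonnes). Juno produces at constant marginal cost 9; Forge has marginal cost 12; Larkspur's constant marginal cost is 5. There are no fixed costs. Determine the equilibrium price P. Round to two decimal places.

Juno's profit: π_J = (60 - 2Q)q_J - (9q_J). Setting ∂π_J/∂q_J = 0: 51 - 4q_J - 2(q_F + q_L) = 0.
Forge's first-order condition: 48 - 4q_F - 2(q_J + q_L) = 0.
Larkspur's first-order condition: 55 - 4q_L - 2(q_J + q_F) = 0.
Adding the 3 first-order conditions: 154 − 8Q = 0, so Q = 77/4.
Back-substituting: q_J = (51 − 77/2)/2 = 25/4, q_F = (48 − 77/2)/2 = 19/4, q_L = (55 − 77/2)/2 = 33/4.
Total output Q = 77/4, so price P = 60 - 2·(77/4) = 43/2.

21.50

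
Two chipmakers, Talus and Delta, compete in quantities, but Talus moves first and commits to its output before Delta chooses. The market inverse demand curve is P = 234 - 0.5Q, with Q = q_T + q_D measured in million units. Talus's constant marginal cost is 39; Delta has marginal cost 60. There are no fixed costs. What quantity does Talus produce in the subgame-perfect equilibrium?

The follower Delta best-responds to any q_T: π_D = (234 - 0.5Q)q_D - 60q_D.
Setting the follower's marginal profit to zero, 174 - (1/2)q_T - q_D = 0, i.e. q_D = (174 - (1/2)q_T).
The leader anticipates this reaction. Substituting into P = 234 - 0.5Q gives P = 147 - (1/4)q_T, so π_T = (147 - (1/4)q_T)q_T - 39q_T.
Leader FOC: 108 - (1/2)q_T = 0, so q_T = 216.
Then q_D = (174 - (1/2)·216) = 66.

216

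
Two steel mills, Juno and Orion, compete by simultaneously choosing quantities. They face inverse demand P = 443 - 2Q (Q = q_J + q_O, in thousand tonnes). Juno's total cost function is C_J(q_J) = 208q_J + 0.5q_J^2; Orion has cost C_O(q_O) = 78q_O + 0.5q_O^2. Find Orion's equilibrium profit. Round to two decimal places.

Juno's profit: π_J = (443 - 2Q)q_J - (208q_J + (1/2)q_J²). Setting ∂π_J/∂q_J = 0: 235 - 5q_J - 2(q_O) = 0.
Orion's profit: π_O = (443 - 2Q)q_O - (78q_O + (1/2)q_O²). Setting ∂π_O/∂q_O = 0: 365 - 5q_O - 2(q_J) = 0.
Best responses: q_J = (235 - 2q_O)/5, q_O = (365 - 2q_J)/5.
Solving the pair: q_J = 445/21, q_O = 1355/21.
Price P = 443 - 2·(600/7) = 1901/7.
Orion's profit: (1901/7)·(1355/21) - 78·(1355/21) - (1/2)(1355/21)² = 10408.3050.

10408.30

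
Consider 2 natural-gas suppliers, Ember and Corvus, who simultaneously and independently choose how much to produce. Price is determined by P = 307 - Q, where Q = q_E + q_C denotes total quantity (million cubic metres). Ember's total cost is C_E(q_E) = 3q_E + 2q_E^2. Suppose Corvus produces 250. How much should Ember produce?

9

With the rival's output fixed at 250, Ember's profit is π_E = (307 - 250 - q_E)q_E - (3q_E + 2q_E²) = (57 - q_E)q_E - (3q_E + 2q_E²).
∂π_E/∂q_E = 54 - 6q_E = 0, so q_E = 9.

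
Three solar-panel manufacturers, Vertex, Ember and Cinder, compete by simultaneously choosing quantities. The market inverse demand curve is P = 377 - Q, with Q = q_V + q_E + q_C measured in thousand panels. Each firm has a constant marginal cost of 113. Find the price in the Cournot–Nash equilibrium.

179

A representative firm's profit is π_i = q_i(377 - Q) - 113q_i.
Setting ∂π_i/∂q_i = 0 with rivals' quantities fixed: 264 - 2q_i - Σ_{j≠i} q_j = 0.
By symmetry each firm produces the same amount; substituting Σ_{j≠i} q_j = 2q_i yields q_i = 264/4 = 66.
Total output Q = 198, so price P = 377 - 198 = 179.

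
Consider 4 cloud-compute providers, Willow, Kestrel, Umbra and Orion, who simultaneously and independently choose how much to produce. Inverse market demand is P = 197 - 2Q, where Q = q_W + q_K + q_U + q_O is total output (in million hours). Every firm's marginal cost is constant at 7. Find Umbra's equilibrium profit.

A representative firm's profit is π_i = q_i(197 - 2Q) - 7q_i.
First-order condition (treating rivals' output as given): 190 - 4q_i - 2·Σ_{j≠i} q_j = 0.
With identical firms every q_j equals q_i, so Σ_{j≠i} q_j = 3q_i and 190 = 10q_i, giving q_i = 19.
Price P = 197 - 2·76 = 45.
Umbra's profit: (45 - 7)·19 = 722.

722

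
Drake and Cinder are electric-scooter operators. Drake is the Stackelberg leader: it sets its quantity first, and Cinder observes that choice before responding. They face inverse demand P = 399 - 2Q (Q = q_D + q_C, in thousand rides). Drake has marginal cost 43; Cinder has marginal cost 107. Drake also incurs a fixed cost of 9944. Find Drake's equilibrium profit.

The follower Cinder best-responds to any q_D: π_C = (399 - 2Q)q_C - 107q_C.
Setting the follower's marginal profit to zero, 292 - 2q_D - 4q_C = 0, i.e. q_C = (292 - 2q_D)/4.
The leader anticipates this reaction. Substituting into P = 399 - 2Q gives P = 253 - q_D, so π_D = (253 - q_D)q_D - 43q_D.
Leader FOC: 210 - 2q_D = 0, so q_D = 105.
Then q_C = (292 - 2·105)/4 = 41/2.
Price P = 399 - 2·(251/2) = 148.
Drake's profit: (148 - 43)·105 - 9944 = 1081.

1081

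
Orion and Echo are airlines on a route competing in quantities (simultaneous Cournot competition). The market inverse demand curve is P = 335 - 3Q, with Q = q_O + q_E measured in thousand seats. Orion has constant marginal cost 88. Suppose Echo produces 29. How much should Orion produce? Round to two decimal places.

26.67

With the rival's output fixed at 29, Orion's profit is π_O = (335 - 3·29 - 3q_O)q_O - (88q_O) = (248 - 3q_O)q_O - (88q_O).
∂π_O/∂q_O = 160 - 6q_O = 0, so q_O = 80/3.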